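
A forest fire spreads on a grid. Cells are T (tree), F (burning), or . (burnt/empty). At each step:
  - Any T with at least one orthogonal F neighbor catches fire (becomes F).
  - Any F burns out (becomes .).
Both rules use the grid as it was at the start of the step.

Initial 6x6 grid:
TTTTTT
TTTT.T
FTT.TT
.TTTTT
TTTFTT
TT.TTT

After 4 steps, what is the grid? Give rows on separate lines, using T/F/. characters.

Step 1: 6 trees catch fire, 2 burn out
  TTTTTT
  FTTT.T
  .FT.TT
  .TTFTT
  TTF.FT
  TT.FTT
Step 2: 9 trees catch fire, 6 burn out
  FTTTTT
  .FTT.T
  ..F.TT
  .FF.FT
  TF...F
  TT..FT
Step 3: 7 trees catch fire, 9 burn out
  .FTTTT
  ..FT.T
  ....FT
  .....F
  F.....
  TF...F
Step 4: 4 trees catch fire, 7 burn out
  ..FTTT
  ...F.T
  .....F
  ......
  ......
  F.....

..FTTT
...F.T
.....F
......
......
F.....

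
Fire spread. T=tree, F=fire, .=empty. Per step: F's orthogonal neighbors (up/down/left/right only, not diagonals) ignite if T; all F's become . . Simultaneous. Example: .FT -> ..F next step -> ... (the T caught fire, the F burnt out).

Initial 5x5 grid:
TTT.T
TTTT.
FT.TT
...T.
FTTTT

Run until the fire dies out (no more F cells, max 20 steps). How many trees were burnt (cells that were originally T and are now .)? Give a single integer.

Answer: 15

Derivation:
Step 1: +3 fires, +2 burnt (F count now 3)
Step 2: +3 fires, +3 burnt (F count now 3)
Step 3: +3 fires, +3 burnt (F count now 3)
Step 4: +4 fires, +3 burnt (F count now 4)
Step 5: +1 fires, +4 burnt (F count now 1)
Step 6: +1 fires, +1 burnt (F count now 1)
Step 7: +0 fires, +1 burnt (F count now 0)
Fire out after step 7
Initially T: 16, now '.': 24
Total burnt (originally-T cells now '.'): 15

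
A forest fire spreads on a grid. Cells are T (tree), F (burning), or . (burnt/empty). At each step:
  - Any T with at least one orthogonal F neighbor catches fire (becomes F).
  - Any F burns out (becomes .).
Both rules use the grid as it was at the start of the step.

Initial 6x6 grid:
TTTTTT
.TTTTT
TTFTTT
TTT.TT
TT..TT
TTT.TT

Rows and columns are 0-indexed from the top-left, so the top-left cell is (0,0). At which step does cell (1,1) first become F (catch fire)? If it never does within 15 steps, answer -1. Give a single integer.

Step 1: cell (1,1)='T' (+4 fires, +1 burnt)
Step 2: cell (1,1)='F' (+6 fires, +4 burnt)
  -> target ignites at step 2
Step 3: cell (1,1)='.' (+7 fires, +6 burnt)
Step 4: cell (1,1)='.' (+7 fires, +7 burnt)
Step 5: cell (1,1)='.' (+5 fires, +7 burnt)
Step 6: cell (1,1)='.' (+1 fires, +5 burnt)
Step 7: cell (1,1)='.' (+0 fires, +1 burnt)
  fire out at step 7

2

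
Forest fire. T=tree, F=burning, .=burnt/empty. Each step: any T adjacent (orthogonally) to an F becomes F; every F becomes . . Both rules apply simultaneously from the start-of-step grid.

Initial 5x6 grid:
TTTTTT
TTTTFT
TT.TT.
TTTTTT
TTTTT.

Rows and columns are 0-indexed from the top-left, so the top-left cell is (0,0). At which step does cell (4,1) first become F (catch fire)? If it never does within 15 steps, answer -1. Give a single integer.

Step 1: cell (4,1)='T' (+4 fires, +1 burnt)
Step 2: cell (4,1)='T' (+5 fires, +4 burnt)
Step 3: cell (4,1)='T' (+5 fires, +5 burnt)
Step 4: cell (4,1)='T' (+5 fires, +5 burnt)
Step 5: cell (4,1)='T' (+4 fires, +5 burnt)
Step 6: cell (4,1)='F' (+2 fires, +4 burnt)
  -> target ignites at step 6
Step 7: cell (4,1)='.' (+1 fires, +2 burnt)
Step 8: cell (4,1)='.' (+0 fires, +1 burnt)
  fire out at step 8

6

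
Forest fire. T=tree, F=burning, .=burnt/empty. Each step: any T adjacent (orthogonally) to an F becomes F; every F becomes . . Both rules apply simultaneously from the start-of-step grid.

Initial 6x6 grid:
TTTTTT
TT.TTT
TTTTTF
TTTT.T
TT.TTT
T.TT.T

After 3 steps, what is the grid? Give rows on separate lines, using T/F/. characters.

Step 1: 3 trees catch fire, 1 burn out
  TTTTTT
  TT.TTF
  TTTTF.
  TTTT.F
  TT.TTT
  T.TT.T
Step 2: 4 trees catch fire, 3 burn out
  TTTTTF
  TT.TF.
  TTTF..
  TTTT..
  TT.TTF
  T.TT.T
Step 3: 6 trees catch fire, 4 burn out
  TTTTF.
  TT.F..
  TTF...
  TTTF..
  TT.TF.
  T.TT.F

TTTTF.
TT.F..
TTF...
TTTF..
TT.TF.
T.TT.F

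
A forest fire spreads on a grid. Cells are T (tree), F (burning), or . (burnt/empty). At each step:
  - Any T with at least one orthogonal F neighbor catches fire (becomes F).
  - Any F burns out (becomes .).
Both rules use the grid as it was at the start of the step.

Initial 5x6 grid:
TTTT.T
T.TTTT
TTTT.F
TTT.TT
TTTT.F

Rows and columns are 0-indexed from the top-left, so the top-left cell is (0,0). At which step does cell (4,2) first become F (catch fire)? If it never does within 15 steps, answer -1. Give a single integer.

Step 1: cell (4,2)='T' (+2 fires, +2 burnt)
Step 2: cell (4,2)='T' (+3 fires, +2 burnt)
Step 3: cell (4,2)='T' (+1 fires, +3 burnt)
Step 4: cell (4,2)='T' (+3 fires, +1 burnt)
Step 5: cell (4,2)='T' (+2 fires, +3 burnt)
Step 6: cell (4,2)='T' (+3 fires, +2 burnt)
Step 7: cell (4,2)='F' (+4 fires, +3 burnt)
  -> target ignites at step 7
Step 8: cell (4,2)='.' (+4 fires, +4 burnt)
Step 9: cell (4,2)='.' (+1 fires, +4 burnt)
Step 10: cell (4,2)='.' (+0 fires, +1 burnt)
  fire out at step 10

7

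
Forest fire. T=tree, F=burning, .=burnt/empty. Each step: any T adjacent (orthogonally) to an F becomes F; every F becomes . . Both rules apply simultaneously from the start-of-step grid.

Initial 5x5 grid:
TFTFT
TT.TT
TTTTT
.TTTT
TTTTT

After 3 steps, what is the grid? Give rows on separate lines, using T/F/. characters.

Step 1: 5 trees catch fire, 2 burn out
  F.F.F
  TF.FT
  TTTTT
  .TTTT
  TTTTT
Step 2: 4 trees catch fire, 5 burn out
  .....
  F...F
  TFTFT
  .TTTT
  TTTTT
Step 3: 5 trees catch fire, 4 burn out
  .....
  .....
  F.F.F
  .FTFT
  TTTTT

.....
.....
F.F.F
.FTFT
TTTTT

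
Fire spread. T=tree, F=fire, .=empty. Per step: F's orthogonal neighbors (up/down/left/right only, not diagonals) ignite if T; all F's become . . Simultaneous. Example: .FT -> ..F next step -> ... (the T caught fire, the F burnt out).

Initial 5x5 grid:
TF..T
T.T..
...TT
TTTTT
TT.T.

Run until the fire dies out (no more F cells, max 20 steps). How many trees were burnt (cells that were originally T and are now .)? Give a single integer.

Step 1: +1 fires, +1 burnt (F count now 1)
Step 2: +1 fires, +1 burnt (F count now 1)
Step 3: +0 fires, +1 burnt (F count now 0)
Fire out after step 3
Initially T: 14, now '.': 13
Total burnt (originally-T cells now '.'): 2

Answer: 2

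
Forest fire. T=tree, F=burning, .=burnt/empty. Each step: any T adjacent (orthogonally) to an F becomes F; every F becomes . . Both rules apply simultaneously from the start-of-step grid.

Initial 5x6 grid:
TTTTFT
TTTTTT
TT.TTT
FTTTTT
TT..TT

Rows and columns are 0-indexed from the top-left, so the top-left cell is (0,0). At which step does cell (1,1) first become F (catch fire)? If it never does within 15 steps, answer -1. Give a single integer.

Step 1: cell (1,1)='T' (+6 fires, +2 burnt)
Step 2: cell (1,1)='T' (+8 fires, +6 burnt)
Step 3: cell (1,1)='F' (+8 fires, +8 burnt)
  -> target ignites at step 3
Step 4: cell (1,1)='.' (+2 fires, +8 burnt)
Step 5: cell (1,1)='.' (+1 fires, +2 burnt)
Step 6: cell (1,1)='.' (+0 fires, +1 burnt)
  fire out at step 6

3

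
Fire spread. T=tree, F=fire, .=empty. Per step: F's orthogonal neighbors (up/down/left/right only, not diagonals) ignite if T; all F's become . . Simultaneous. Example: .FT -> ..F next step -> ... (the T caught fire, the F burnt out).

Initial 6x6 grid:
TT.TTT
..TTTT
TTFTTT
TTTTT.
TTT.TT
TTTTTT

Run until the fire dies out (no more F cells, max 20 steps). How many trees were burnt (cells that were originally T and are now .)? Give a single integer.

Step 1: +4 fires, +1 burnt (F count now 4)
Step 2: +6 fires, +4 burnt (F count now 6)
Step 3: +7 fires, +6 burnt (F count now 7)
Step 4: +6 fires, +7 burnt (F count now 6)
Step 5: +4 fires, +6 burnt (F count now 4)
Step 6: +1 fires, +4 burnt (F count now 1)
Step 7: +0 fires, +1 burnt (F count now 0)
Fire out after step 7
Initially T: 30, now '.': 34
Total burnt (originally-T cells now '.'): 28

Answer: 28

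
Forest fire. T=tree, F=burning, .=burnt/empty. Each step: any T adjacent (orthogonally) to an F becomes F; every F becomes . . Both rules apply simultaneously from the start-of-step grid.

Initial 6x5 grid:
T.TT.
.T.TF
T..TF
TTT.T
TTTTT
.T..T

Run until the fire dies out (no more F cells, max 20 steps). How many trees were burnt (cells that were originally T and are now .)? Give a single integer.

Step 1: +3 fires, +2 burnt (F count now 3)
Step 2: +2 fires, +3 burnt (F count now 2)
Step 3: +3 fires, +2 burnt (F count now 3)
Step 4: +1 fires, +3 burnt (F count now 1)
Step 5: +2 fires, +1 burnt (F count now 2)
Step 6: +3 fires, +2 burnt (F count now 3)
Step 7: +1 fires, +3 burnt (F count now 1)
Step 8: +1 fires, +1 burnt (F count now 1)
Step 9: +0 fires, +1 burnt (F count now 0)
Fire out after step 9
Initially T: 18, now '.': 28
Total burnt (originally-T cells now '.'): 16

Answer: 16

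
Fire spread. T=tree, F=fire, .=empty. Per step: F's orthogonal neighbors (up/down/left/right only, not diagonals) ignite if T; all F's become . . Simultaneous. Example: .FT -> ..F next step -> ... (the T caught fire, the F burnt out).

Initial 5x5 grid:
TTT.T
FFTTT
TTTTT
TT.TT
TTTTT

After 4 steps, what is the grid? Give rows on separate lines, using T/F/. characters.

Step 1: 5 trees catch fire, 2 burn out
  FFT.T
  ..FTT
  FFTTT
  TT.TT
  TTTTT
Step 2: 5 trees catch fire, 5 burn out
  ..F.T
  ...FT
  ..FTT
  FF.TT
  TTTTT
Step 3: 4 trees catch fire, 5 burn out
  ....T
  ....F
  ...FT
  ...TT
  FFTTT
Step 4: 4 trees catch fire, 4 burn out
  ....F
  .....
  ....F
  ...FT
  ..FTT

....F
.....
....F
...FT
..FTT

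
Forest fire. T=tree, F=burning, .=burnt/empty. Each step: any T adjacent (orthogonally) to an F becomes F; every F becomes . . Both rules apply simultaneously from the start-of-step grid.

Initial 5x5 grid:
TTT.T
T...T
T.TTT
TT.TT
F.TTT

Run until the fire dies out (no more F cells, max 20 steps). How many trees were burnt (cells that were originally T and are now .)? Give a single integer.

Step 1: +1 fires, +1 burnt (F count now 1)
Step 2: +2 fires, +1 burnt (F count now 2)
Step 3: +1 fires, +2 burnt (F count now 1)
Step 4: +1 fires, +1 burnt (F count now 1)
Step 5: +1 fires, +1 burnt (F count now 1)
Step 6: +1 fires, +1 burnt (F count now 1)
Step 7: +0 fires, +1 burnt (F count now 0)
Fire out after step 7
Initially T: 17, now '.': 15
Total burnt (originally-T cells now '.'): 7

Answer: 7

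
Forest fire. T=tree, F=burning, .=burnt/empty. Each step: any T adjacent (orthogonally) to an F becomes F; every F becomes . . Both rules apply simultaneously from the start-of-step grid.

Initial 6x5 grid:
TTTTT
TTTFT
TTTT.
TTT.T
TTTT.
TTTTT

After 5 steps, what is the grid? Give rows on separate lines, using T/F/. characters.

Step 1: 4 trees catch fire, 1 burn out
  TTTFT
  TTF.F
  TTTF.
  TTT.T
  TTTT.
  TTTTT
Step 2: 4 trees catch fire, 4 burn out
  TTF.F
  TF...
  TTF..
  TTT.T
  TTTT.
  TTTTT
Step 3: 4 trees catch fire, 4 burn out
  TF...
  F....
  TF...
  TTF.T
  TTTT.
  TTTTT
Step 4: 4 trees catch fire, 4 burn out
  F....
  .....
  F....
  TF..T
  TTFT.
  TTTTT
Step 5: 4 trees catch fire, 4 burn out
  .....
  .....
  .....
  F...T
  TF.F.
  TTFTT

.....
.....
.....
F...T
TF.F.
TTFTT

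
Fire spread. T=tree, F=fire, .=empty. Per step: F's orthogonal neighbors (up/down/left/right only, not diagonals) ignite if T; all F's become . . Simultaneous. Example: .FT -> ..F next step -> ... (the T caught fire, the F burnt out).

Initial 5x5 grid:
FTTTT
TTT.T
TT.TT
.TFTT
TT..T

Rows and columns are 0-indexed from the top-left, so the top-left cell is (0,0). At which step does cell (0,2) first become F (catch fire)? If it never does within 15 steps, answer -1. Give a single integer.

Step 1: cell (0,2)='T' (+4 fires, +2 burnt)
Step 2: cell (0,2)='F' (+7 fires, +4 burnt)
  -> target ignites at step 2
Step 3: cell (0,2)='.' (+5 fires, +7 burnt)
Step 4: cell (0,2)='.' (+2 fires, +5 burnt)
Step 5: cell (0,2)='.' (+0 fires, +2 burnt)
  fire out at step 5

2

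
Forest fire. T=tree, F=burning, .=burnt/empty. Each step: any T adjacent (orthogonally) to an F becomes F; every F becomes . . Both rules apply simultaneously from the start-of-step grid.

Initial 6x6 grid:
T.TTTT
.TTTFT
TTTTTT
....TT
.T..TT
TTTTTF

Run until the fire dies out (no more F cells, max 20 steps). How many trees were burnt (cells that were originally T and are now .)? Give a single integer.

Answer: 24

Derivation:
Step 1: +6 fires, +2 burnt (F count now 6)
Step 2: +9 fires, +6 burnt (F count now 9)
Step 3: +4 fires, +9 burnt (F count now 4)
Step 4: +2 fires, +4 burnt (F count now 2)
Step 5: +3 fires, +2 burnt (F count now 3)
Step 6: +0 fires, +3 burnt (F count now 0)
Fire out after step 6
Initially T: 25, now '.': 35
Total burnt (originally-T cells now '.'): 24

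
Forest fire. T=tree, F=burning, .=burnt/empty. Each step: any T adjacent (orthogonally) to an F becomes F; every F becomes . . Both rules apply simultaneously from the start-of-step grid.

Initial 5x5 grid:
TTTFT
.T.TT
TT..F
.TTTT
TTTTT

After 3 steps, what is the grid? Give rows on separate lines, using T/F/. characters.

Step 1: 5 trees catch fire, 2 burn out
  TTF.F
  .T.FF
  TT...
  .TTTF
  TTTTT
Step 2: 3 trees catch fire, 5 burn out
  TF...
  .T...
  TT...
  .TTF.
  TTTTF
Step 3: 4 trees catch fire, 3 burn out
  F....
  .F...
  TT...
  .TF..
  TTTF.

F....
.F...
TT...
.TF..
TTTF.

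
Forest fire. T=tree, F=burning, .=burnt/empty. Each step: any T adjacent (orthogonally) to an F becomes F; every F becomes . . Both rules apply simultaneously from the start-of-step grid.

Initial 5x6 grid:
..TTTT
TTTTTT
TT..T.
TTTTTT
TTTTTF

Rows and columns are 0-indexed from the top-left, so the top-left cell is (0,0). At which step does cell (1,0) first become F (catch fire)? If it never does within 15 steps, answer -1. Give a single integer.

Step 1: cell (1,0)='T' (+2 fires, +1 burnt)
Step 2: cell (1,0)='T' (+2 fires, +2 burnt)
Step 3: cell (1,0)='T' (+3 fires, +2 burnt)
Step 4: cell (1,0)='T' (+3 fires, +3 burnt)
Step 5: cell (1,0)='T' (+5 fires, +3 burnt)
Step 6: cell (1,0)='T' (+5 fires, +5 burnt)
Step 7: cell (1,0)='T' (+3 fires, +5 burnt)
Step 8: cell (1,0)='F' (+1 fires, +3 burnt)
  -> target ignites at step 8
Step 9: cell (1,0)='.' (+0 fires, +1 burnt)
  fire out at step 9

8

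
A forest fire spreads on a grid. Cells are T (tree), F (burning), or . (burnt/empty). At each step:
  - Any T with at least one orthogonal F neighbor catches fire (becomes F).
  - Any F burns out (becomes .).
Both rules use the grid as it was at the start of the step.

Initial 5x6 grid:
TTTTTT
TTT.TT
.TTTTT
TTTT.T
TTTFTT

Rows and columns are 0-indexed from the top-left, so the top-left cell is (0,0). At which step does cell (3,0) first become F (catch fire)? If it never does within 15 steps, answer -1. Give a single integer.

Step 1: cell (3,0)='T' (+3 fires, +1 burnt)
Step 2: cell (3,0)='T' (+4 fires, +3 burnt)
Step 3: cell (3,0)='T' (+5 fires, +4 burnt)
Step 4: cell (3,0)='F' (+5 fires, +5 burnt)
  -> target ignites at step 4
Step 5: cell (3,0)='.' (+4 fires, +5 burnt)
Step 6: cell (3,0)='.' (+4 fires, +4 burnt)
Step 7: cell (3,0)='.' (+1 fires, +4 burnt)
Step 8: cell (3,0)='.' (+0 fires, +1 burnt)
  fire out at step 8

4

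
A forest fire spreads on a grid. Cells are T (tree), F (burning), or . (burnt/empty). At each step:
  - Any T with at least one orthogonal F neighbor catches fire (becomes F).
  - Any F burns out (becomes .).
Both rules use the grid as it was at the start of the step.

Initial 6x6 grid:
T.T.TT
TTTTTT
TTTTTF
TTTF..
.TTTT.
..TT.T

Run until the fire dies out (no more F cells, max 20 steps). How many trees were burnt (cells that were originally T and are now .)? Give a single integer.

Answer: 24

Derivation:
Step 1: +5 fires, +2 burnt (F count now 5)
Step 2: +8 fires, +5 burnt (F count now 8)
Step 3: +6 fires, +8 burnt (F count now 6)
Step 4: +3 fires, +6 burnt (F count now 3)
Step 5: +1 fires, +3 burnt (F count now 1)
Step 6: +1 fires, +1 burnt (F count now 1)
Step 7: +0 fires, +1 burnt (F count now 0)
Fire out after step 7
Initially T: 25, now '.': 35
Total burnt (originally-T cells now '.'): 24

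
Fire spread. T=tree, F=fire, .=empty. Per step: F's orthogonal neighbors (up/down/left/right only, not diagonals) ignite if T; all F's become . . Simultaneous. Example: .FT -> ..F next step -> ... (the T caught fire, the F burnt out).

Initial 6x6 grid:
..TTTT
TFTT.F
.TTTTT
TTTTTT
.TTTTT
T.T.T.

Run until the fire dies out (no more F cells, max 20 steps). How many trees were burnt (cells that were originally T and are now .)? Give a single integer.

Step 1: +5 fires, +2 burnt (F count now 5)
Step 2: +7 fires, +5 burnt (F count now 7)
Step 3: +7 fires, +7 burnt (F count now 7)
Step 4: +3 fires, +7 burnt (F count now 3)
Step 5: +3 fires, +3 burnt (F count now 3)
Step 6: +0 fires, +3 burnt (F count now 0)
Fire out after step 6
Initially T: 26, now '.': 35
Total burnt (originally-T cells now '.'): 25

Answer: 25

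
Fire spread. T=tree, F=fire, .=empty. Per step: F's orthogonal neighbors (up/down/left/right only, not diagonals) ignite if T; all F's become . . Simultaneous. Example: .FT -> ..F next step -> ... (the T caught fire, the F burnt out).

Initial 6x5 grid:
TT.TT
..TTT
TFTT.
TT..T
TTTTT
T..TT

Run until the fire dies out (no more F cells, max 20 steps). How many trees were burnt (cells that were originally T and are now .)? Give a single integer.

Step 1: +3 fires, +1 burnt (F count now 3)
Step 2: +4 fires, +3 burnt (F count now 4)
Step 3: +3 fires, +4 burnt (F count now 3)
Step 4: +4 fires, +3 burnt (F count now 4)
Step 5: +3 fires, +4 burnt (F count now 3)
Step 6: +2 fires, +3 burnt (F count now 2)
Step 7: +0 fires, +2 burnt (F count now 0)
Fire out after step 7
Initially T: 21, now '.': 28
Total burnt (originally-T cells now '.'): 19

Answer: 19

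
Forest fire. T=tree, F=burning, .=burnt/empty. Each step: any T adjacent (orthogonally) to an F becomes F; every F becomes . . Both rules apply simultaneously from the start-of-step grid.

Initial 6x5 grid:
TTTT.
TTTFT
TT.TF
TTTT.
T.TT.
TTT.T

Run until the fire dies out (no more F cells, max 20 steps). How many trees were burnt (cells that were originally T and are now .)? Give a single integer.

Step 1: +4 fires, +2 burnt (F count now 4)
Step 2: +3 fires, +4 burnt (F count now 3)
Step 3: +5 fires, +3 burnt (F count now 5)
Step 4: +4 fires, +5 burnt (F count now 4)
Step 5: +2 fires, +4 burnt (F count now 2)
Step 6: +2 fires, +2 burnt (F count now 2)
Step 7: +1 fires, +2 burnt (F count now 1)
Step 8: +0 fires, +1 burnt (F count now 0)
Fire out after step 8
Initially T: 22, now '.': 29
Total burnt (originally-T cells now '.'): 21

Answer: 21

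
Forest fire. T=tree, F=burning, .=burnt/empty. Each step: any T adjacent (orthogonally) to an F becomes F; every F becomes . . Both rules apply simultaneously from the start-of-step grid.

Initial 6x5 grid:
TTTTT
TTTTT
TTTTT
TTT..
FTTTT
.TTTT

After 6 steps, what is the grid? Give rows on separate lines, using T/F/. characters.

Step 1: 2 trees catch fire, 1 burn out
  TTTTT
  TTTTT
  TTTTT
  FTT..
  .FTTT
  .TTTT
Step 2: 4 trees catch fire, 2 burn out
  TTTTT
  TTTTT
  FTTTT
  .FT..
  ..FTT
  .FTTT
Step 3: 5 trees catch fire, 4 burn out
  TTTTT
  FTTTT
  .FTTT
  ..F..
  ...FT
  ..FTT
Step 4: 5 trees catch fire, 5 burn out
  FTTTT
  .FTTT
  ..FTT
  .....
  ....F
  ...FT
Step 5: 4 trees catch fire, 5 burn out
  .FTTT
  ..FTT
  ...FT
  .....
  .....
  ....F
Step 6: 3 trees catch fire, 4 burn out
  ..FTT
  ...FT
  ....F
  .....
  .....
  .....

..FTT
...FT
....F
.....
.....
.....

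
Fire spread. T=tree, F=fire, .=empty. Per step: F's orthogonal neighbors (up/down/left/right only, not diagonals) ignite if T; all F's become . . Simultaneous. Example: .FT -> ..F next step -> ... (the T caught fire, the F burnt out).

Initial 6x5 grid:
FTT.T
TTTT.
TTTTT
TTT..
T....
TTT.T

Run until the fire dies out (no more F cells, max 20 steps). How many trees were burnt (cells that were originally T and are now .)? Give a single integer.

Step 1: +2 fires, +1 burnt (F count now 2)
Step 2: +3 fires, +2 burnt (F count now 3)
Step 3: +3 fires, +3 burnt (F count now 3)
Step 4: +4 fires, +3 burnt (F count now 4)
Step 5: +3 fires, +4 burnt (F count now 3)
Step 6: +2 fires, +3 burnt (F count now 2)
Step 7: +1 fires, +2 burnt (F count now 1)
Step 8: +0 fires, +1 burnt (F count now 0)
Fire out after step 8
Initially T: 20, now '.': 28
Total burnt (originally-T cells now '.'): 18

Answer: 18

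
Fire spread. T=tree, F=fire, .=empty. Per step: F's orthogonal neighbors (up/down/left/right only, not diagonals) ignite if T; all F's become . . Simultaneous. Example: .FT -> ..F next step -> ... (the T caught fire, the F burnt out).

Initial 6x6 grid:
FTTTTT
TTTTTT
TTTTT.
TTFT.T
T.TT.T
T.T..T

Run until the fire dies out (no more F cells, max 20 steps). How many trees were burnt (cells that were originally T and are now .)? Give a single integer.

Step 1: +6 fires, +2 burnt (F count now 6)
Step 2: +9 fires, +6 burnt (F count now 9)
Step 3: +4 fires, +9 burnt (F count now 4)
Step 4: +3 fires, +4 burnt (F count now 3)
Step 5: +2 fires, +3 burnt (F count now 2)
Step 6: +0 fires, +2 burnt (F count now 0)
Fire out after step 6
Initially T: 27, now '.': 33
Total burnt (originally-T cells now '.'): 24

Answer: 24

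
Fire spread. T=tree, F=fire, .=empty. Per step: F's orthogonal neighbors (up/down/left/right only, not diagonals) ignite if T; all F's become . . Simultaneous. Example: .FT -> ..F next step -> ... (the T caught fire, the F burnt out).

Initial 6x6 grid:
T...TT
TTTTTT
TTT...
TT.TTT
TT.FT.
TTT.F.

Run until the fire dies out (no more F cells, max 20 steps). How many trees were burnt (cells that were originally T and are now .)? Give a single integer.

Answer: 4

Derivation:
Step 1: +2 fires, +2 burnt (F count now 2)
Step 2: +1 fires, +2 burnt (F count now 1)
Step 3: +1 fires, +1 burnt (F count now 1)
Step 4: +0 fires, +1 burnt (F count now 0)
Fire out after step 4
Initially T: 23, now '.': 17
Total burnt (originally-T cells now '.'): 4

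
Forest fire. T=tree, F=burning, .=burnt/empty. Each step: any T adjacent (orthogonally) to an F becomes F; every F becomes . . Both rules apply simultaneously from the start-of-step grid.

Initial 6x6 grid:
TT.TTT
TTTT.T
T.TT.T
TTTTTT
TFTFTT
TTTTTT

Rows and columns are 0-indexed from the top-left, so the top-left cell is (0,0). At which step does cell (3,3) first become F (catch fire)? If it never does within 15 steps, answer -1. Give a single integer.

Step 1: cell (3,3)='F' (+7 fires, +2 burnt)
  -> target ignites at step 1
Step 2: cell (3,3)='.' (+8 fires, +7 burnt)
Step 3: cell (3,3)='.' (+5 fires, +8 burnt)
Step 4: cell (3,3)='.' (+4 fires, +5 burnt)
Step 5: cell (3,3)='.' (+4 fires, +4 burnt)
Step 6: cell (3,3)='.' (+2 fires, +4 burnt)
Step 7: cell (3,3)='.' (+0 fires, +2 burnt)
  fire out at step 7

1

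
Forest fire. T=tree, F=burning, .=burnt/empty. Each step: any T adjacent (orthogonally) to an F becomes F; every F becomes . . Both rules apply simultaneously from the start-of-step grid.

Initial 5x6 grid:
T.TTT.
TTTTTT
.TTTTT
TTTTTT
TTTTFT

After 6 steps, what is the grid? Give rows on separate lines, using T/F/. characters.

Step 1: 3 trees catch fire, 1 burn out
  T.TTT.
  TTTTTT
  .TTTTT
  TTTTFT
  TTTF.F
Step 2: 4 trees catch fire, 3 burn out
  T.TTT.
  TTTTTT
  .TTTFT
  TTTF.F
  TTF...
Step 3: 5 trees catch fire, 4 burn out
  T.TTT.
  TTTTFT
  .TTF.F
  TTF...
  TF....
Step 4: 6 trees catch fire, 5 burn out
  T.TTF.
  TTTF.F
  .TF...
  TF....
  F.....
Step 5: 4 trees catch fire, 6 burn out
  T.TF..
  TTF...
  .F....
  F.....
  ......
Step 6: 2 trees catch fire, 4 burn out
  T.F...
  TF....
  ......
  ......
  ......

T.F...
TF....
......
......
......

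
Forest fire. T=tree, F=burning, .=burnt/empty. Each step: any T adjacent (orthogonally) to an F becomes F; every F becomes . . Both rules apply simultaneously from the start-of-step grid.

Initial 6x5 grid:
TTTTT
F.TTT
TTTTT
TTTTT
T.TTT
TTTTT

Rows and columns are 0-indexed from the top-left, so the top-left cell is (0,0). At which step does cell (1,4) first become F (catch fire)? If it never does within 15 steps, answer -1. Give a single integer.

Step 1: cell (1,4)='T' (+2 fires, +1 burnt)
Step 2: cell (1,4)='T' (+3 fires, +2 burnt)
Step 3: cell (1,4)='T' (+4 fires, +3 burnt)
Step 4: cell (1,4)='T' (+5 fires, +4 burnt)
Step 5: cell (1,4)='T' (+6 fires, +5 burnt)
Step 6: cell (1,4)='F' (+4 fires, +6 burnt)
  -> target ignites at step 6
Step 7: cell (1,4)='.' (+2 fires, +4 burnt)
Step 8: cell (1,4)='.' (+1 fires, +2 burnt)
Step 9: cell (1,4)='.' (+0 fires, +1 burnt)
  fire out at step 9

6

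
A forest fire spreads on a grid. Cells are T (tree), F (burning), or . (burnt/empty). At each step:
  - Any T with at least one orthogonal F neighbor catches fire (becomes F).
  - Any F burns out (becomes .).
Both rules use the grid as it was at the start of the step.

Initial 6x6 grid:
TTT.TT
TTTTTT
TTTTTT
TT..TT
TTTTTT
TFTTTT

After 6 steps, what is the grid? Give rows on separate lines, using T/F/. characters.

Step 1: 3 trees catch fire, 1 burn out
  TTT.TT
  TTTTTT
  TTTTTT
  TT..TT
  TFTTTT
  F.FTTT
Step 2: 4 trees catch fire, 3 burn out
  TTT.TT
  TTTTTT
  TTTTTT
  TF..TT
  F.FTTT
  ...FTT
Step 3: 4 trees catch fire, 4 burn out
  TTT.TT
  TTTTTT
  TFTTTT
  F...TT
  ...FTT
  ....FT
Step 4: 5 trees catch fire, 4 burn out
  TTT.TT
  TFTTTT
  F.FTTT
  ....TT
  ....FT
  .....F
Step 5: 6 trees catch fire, 5 burn out
  TFT.TT
  F.FTTT
  ...FTT
  ....FT
  .....F
  ......
Step 6: 5 trees catch fire, 6 burn out
  F.F.TT
  ...FTT
  ....FT
  .....F
  ......
  ......

F.F.TT
...FTT
....FT
.....F
......
......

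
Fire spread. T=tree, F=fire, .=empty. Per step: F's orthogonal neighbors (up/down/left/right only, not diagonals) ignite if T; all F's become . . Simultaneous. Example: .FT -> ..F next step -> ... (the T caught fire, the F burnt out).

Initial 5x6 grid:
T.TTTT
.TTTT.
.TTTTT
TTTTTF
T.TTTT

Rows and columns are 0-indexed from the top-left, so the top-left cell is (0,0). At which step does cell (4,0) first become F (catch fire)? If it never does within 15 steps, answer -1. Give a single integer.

Step 1: cell (4,0)='T' (+3 fires, +1 burnt)
Step 2: cell (4,0)='T' (+3 fires, +3 burnt)
Step 3: cell (4,0)='T' (+4 fires, +3 burnt)
Step 4: cell (4,0)='T' (+5 fires, +4 burnt)
Step 5: cell (4,0)='T' (+5 fires, +5 burnt)
Step 6: cell (4,0)='F' (+3 fires, +5 burnt)
  -> target ignites at step 6
Step 7: cell (4,0)='.' (+0 fires, +3 burnt)
  fire out at step 7

6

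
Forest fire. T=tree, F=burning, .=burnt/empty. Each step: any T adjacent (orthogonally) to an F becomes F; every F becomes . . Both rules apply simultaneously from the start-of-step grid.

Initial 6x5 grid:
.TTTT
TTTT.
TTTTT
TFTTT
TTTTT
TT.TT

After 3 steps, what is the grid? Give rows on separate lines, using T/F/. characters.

Step 1: 4 trees catch fire, 1 burn out
  .TTTT
  TTTT.
  TFTTT
  F.FTT
  TFTTT
  TT.TT
Step 2: 7 trees catch fire, 4 burn out
  .TTTT
  TFTT.
  F.FTT
  ...FT
  F.FTT
  TF.TT
Step 3: 7 trees catch fire, 7 burn out
  .FTTT
  F.FT.
  ...FT
  ....F
  ...FT
  F..TT

.FTTT
F.FT.
...FT
....F
...FT
F..TT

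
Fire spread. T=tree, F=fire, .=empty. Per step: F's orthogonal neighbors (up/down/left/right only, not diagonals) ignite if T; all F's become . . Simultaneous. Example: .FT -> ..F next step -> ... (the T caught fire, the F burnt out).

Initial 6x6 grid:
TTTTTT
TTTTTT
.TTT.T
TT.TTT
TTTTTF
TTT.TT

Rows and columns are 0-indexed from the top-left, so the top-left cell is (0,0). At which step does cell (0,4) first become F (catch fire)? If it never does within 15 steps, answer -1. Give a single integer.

Step 1: cell (0,4)='T' (+3 fires, +1 burnt)
Step 2: cell (0,4)='T' (+4 fires, +3 burnt)
Step 3: cell (0,4)='T' (+3 fires, +4 burnt)
Step 4: cell (0,4)='T' (+5 fires, +3 burnt)
Step 5: cell (0,4)='F' (+6 fires, +5 burnt)
  -> target ignites at step 5
Step 6: cell (0,4)='.' (+5 fires, +6 burnt)
Step 7: cell (0,4)='.' (+2 fires, +5 burnt)
Step 8: cell (0,4)='.' (+2 fires, +2 burnt)
Step 9: cell (0,4)='.' (+1 fires, +2 burnt)
Step 10: cell (0,4)='.' (+0 fires, +1 burnt)
  fire out at step 10

5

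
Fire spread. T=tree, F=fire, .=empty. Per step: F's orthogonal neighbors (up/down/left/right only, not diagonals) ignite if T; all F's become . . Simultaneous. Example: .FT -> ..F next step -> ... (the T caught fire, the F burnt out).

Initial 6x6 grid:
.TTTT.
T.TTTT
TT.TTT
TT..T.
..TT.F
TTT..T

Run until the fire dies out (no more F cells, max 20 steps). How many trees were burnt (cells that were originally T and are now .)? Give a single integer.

Answer: 1

Derivation:
Step 1: +1 fires, +1 burnt (F count now 1)
Step 2: +0 fires, +1 burnt (F count now 0)
Fire out after step 2
Initially T: 23, now '.': 14
Total burnt (originally-T cells now '.'): 1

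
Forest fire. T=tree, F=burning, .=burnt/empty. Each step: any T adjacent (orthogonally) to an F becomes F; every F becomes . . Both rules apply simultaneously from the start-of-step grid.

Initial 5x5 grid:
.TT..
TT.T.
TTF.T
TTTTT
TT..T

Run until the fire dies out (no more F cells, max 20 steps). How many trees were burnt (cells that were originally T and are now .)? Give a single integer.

Answer: 15

Derivation:
Step 1: +2 fires, +1 burnt (F count now 2)
Step 2: +4 fires, +2 burnt (F count now 4)
Step 3: +5 fires, +4 burnt (F count now 5)
Step 4: +4 fires, +5 burnt (F count now 4)
Step 5: +0 fires, +4 burnt (F count now 0)
Fire out after step 5
Initially T: 16, now '.': 24
Total burnt (originally-T cells now '.'): 15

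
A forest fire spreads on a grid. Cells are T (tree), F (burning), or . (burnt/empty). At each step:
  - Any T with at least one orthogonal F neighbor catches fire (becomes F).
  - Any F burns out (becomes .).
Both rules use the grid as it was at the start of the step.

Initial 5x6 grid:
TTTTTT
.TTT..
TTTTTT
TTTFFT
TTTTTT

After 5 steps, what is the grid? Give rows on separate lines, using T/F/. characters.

Step 1: 6 trees catch fire, 2 burn out
  TTTTTT
  .TTT..
  TTTFFT
  TTF..F
  TTTFFT
Step 2: 6 trees catch fire, 6 burn out
  TTTTTT
  .TTF..
  TTF..F
  TF....
  TTF..F
Step 3: 5 trees catch fire, 6 burn out
  TTTFTT
  .TF...
  TF....
  F.....
  TF....
Step 4: 5 trees catch fire, 5 burn out
  TTF.FT
  .F....
  F.....
  ......
  F.....
Step 5: 2 trees catch fire, 5 burn out
  TF...F
  ......
  ......
  ......
  ......

TF...F
......
......
......
......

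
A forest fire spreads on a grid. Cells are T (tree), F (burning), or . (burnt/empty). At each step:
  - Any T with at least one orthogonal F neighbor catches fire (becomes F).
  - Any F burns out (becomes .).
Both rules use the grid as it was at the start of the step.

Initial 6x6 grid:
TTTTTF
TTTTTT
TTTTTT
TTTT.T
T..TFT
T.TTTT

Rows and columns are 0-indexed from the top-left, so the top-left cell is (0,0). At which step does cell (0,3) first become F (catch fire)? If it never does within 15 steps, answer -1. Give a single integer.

Step 1: cell (0,3)='T' (+5 fires, +2 burnt)
Step 2: cell (0,3)='F' (+7 fires, +5 burnt)
  -> target ignites at step 2
Step 3: cell (0,3)='.' (+6 fires, +7 burnt)
Step 4: cell (0,3)='.' (+4 fires, +6 burnt)
Step 5: cell (0,3)='.' (+4 fires, +4 burnt)
Step 6: cell (0,3)='.' (+3 fires, +4 burnt)
Step 7: cell (0,3)='.' (+1 fires, +3 burnt)
Step 8: cell (0,3)='.' (+0 fires, +1 burnt)
  fire out at step 8

2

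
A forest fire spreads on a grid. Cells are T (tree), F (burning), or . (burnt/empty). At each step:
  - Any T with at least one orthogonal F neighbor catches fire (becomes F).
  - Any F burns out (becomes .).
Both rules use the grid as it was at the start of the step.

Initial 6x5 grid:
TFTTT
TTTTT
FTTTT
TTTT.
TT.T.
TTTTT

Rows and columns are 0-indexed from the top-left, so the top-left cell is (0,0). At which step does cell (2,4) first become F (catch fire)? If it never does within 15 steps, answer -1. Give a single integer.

Step 1: cell (2,4)='T' (+6 fires, +2 burnt)
Step 2: cell (2,4)='T' (+5 fires, +6 burnt)
Step 3: cell (2,4)='T' (+6 fires, +5 burnt)
Step 4: cell (2,4)='F' (+4 fires, +6 burnt)
  -> target ignites at step 4
Step 5: cell (2,4)='.' (+2 fires, +4 burnt)
Step 6: cell (2,4)='.' (+1 fires, +2 burnt)
Step 7: cell (2,4)='.' (+1 fires, +1 burnt)
Step 8: cell (2,4)='.' (+0 fires, +1 burnt)
  fire out at step 8

4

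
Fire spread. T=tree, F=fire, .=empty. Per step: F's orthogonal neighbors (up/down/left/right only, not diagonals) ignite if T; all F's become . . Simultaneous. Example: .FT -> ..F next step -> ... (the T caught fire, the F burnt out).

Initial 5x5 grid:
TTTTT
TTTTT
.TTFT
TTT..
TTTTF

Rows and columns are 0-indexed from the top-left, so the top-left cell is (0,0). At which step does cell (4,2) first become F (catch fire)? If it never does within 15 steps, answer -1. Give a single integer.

Step 1: cell (4,2)='T' (+4 fires, +2 burnt)
Step 2: cell (4,2)='F' (+6 fires, +4 burnt)
  -> target ignites at step 2
Step 3: cell (4,2)='.' (+5 fires, +6 burnt)
Step 4: cell (4,2)='.' (+4 fires, +5 burnt)
Step 5: cell (4,2)='.' (+1 fires, +4 burnt)
Step 6: cell (4,2)='.' (+0 fires, +1 burnt)
  fire out at step 6

2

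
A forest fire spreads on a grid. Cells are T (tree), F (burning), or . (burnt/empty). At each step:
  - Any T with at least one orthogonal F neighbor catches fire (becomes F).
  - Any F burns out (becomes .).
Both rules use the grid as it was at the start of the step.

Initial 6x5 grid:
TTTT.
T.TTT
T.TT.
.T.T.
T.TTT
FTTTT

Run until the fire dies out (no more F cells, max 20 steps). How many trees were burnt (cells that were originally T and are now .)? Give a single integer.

Step 1: +2 fires, +1 burnt (F count now 2)
Step 2: +1 fires, +2 burnt (F count now 1)
Step 3: +2 fires, +1 burnt (F count now 2)
Step 4: +2 fires, +2 burnt (F count now 2)
Step 5: +2 fires, +2 burnt (F count now 2)
Step 6: +1 fires, +2 burnt (F count now 1)
Step 7: +2 fires, +1 burnt (F count now 2)
Step 8: +3 fires, +2 burnt (F count now 3)
Step 9: +1 fires, +3 burnt (F count now 1)
Step 10: +1 fires, +1 burnt (F count now 1)
Step 11: +1 fires, +1 burnt (F count now 1)
Step 12: +1 fires, +1 burnt (F count now 1)
Step 13: +1 fires, +1 burnt (F count now 1)
Step 14: +0 fires, +1 burnt (F count now 0)
Fire out after step 14
Initially T: 21, now '.': 29
Total burnt (originally-T cells now '.'): 20

Answer: 20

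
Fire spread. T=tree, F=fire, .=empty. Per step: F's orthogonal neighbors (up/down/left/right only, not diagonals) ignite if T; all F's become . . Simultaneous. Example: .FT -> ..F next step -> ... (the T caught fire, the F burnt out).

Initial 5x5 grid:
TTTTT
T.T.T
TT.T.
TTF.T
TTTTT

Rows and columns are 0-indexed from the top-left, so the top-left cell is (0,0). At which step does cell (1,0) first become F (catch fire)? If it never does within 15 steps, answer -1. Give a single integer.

Step 1: cell (1,0)='T' (+2 fires, +1 burnt)
Step 2: cell (1,0)='T' (+4 fires, +2 burnt)
Step 3: cell (1,0)='T' (+3 fires, +4 burnt)
Step 4: cell (1,0)='F' (+2 fires, +3 burnt)
  -> target ignites at step 4
Step 5: cell (1,0)='.' (+1 fires, +2 burnt)
Step 6: cell (1,0)='.' (+1 fires, +1 burnt)
Step 7: cell (1,0)='.' (+1 fires, +1 burnt)
Step 8: cell (1,0)='.' (+2 fires, +1 burnt)
Step 9: cell (1,0)='.' (+1 fires, +2 burnt)
Step 10: cell (1,0)='.' (+1 fires, +1 burnt)
Step 11: cell (1,0)='.' (+0 fires, +1 burnt)
  fire out at step 11

4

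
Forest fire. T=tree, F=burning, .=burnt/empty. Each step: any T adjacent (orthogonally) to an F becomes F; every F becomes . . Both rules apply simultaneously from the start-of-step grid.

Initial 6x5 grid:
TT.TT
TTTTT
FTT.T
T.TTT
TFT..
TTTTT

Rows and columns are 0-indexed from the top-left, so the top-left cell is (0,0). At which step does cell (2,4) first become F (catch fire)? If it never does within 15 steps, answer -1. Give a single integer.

Step 1: cell (2,4)='T' (+6 fires, +2 burnt)
Step 2: cell (2,4)='T' (+6 fires, +6 burnt)
Step 3: cell (2,4)='T' (+4 fires, +6 burnt)
Step 4: cell (2,4)='T' (+3 fires, +4 burnt)
Step 5: cell (2,4)='F' (+3 fires, +3 burnt)
  -> target ignites at step 5
Step 6: cell (2,4)='.' (+1 fires, +3 burnt)
Step 7: cell (2,4)='.' (+0 fires, +1 burnt)
  fire out at step 7

5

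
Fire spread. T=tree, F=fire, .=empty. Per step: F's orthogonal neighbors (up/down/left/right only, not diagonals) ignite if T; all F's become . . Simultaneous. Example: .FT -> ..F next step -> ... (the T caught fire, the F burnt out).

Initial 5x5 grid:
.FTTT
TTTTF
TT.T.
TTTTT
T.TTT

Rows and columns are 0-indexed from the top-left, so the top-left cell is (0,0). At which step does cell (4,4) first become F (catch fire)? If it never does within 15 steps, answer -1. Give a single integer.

Step 1: cell (4,4)='T' (+4 fires, +2 burnt)
Step 2: cell (4,4)='T' (+5 fires, +4 burnt)
Step 3: cell (4,4)='T' (+3 fires, +5 burnt)
Step 4: cell (4,4)='T' (+4 fires, +3 burnt)
Step 5: cell (4,4)='F' (+3 fires, +4 burnt)
  -> target ignites at step 5
Step 6: cell (4,4)='.' (+0 fires, +3 burnt)
  fire out at step 6

5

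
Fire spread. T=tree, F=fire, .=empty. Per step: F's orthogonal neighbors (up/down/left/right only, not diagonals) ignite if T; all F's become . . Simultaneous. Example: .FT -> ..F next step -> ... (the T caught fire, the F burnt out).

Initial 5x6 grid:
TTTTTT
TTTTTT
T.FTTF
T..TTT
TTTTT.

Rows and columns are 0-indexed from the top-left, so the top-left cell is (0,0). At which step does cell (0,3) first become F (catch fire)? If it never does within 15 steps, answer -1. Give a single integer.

Step 1: cell (0,3)='T' (+5 fires, +2 burnt)
Step 2: cell (0,3)='T' (+7 fires, +5 burnt)
Step 3: cell (0,3)='F' (+6 fires, +7 burnt)
  -> target ignites at step 3
Step 4: cell (0,3)='.' (+3 fires, +6 burnt)
Step 5: cell (0,3)='.' (+2 fires, +3 burnt)
Step 6: cell (0,3)='.' (+1 fires, +2 burnt)
Step 7: cell (0,3)='.' (+0 fires, +1 burnt)
  fire out at step 7

3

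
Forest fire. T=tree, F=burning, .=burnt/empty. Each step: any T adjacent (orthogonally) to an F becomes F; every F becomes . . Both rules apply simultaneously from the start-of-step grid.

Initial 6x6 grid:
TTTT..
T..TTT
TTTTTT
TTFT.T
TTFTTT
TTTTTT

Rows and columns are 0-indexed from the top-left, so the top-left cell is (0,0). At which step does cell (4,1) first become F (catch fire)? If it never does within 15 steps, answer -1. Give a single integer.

Step 1: cell (4,1)='F' (+6 fires, +2 burnt)
  -> target ignites at step 1
Step 2: cell (4,1)='.' (+7 fires, +6 burnt)
Step 3: cell (4,1)='.' (+6 fires, +7 burnt)
Step 4: cell (4,1)='.' (+6 fires, +6 burnt)
Step 5: cell (4,1)='.' (+3 fires, +6 burnt)
Step 6: cell (4,1)='.' (+1 fires, +3 burnt)
Step 7: cell (4,1)='.' (+0 fires, +1 burnt)
  fire out at step 7

1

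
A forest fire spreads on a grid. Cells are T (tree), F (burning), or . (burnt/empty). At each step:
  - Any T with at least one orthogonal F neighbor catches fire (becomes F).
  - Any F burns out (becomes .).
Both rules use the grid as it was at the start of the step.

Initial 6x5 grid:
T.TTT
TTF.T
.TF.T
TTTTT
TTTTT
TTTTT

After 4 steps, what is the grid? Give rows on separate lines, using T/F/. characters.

Step 1: 4 trees catch fire, 2 burn out
  T.FTT
  TF..T
  .F..T
  TTFTT
  TTTTT
  TTTTT
Step 2: 5 trees catch fire, 4 burn out
  T..FT
  F...T
  ....T
  TF.FT
  TTFTT
  TTTTT
Step 3: 7 trees catch fire, 5 burn out
  F...F
  ....T
  ....T
  F...F
  TF.FT
  TTFTT
Step 4: 6 trees catch fire, 7 burn out
  .....
  ....F
  ....F
  .....
  F...F
  TF.FT

.....
....F
....F
.....
F...F
TF.FT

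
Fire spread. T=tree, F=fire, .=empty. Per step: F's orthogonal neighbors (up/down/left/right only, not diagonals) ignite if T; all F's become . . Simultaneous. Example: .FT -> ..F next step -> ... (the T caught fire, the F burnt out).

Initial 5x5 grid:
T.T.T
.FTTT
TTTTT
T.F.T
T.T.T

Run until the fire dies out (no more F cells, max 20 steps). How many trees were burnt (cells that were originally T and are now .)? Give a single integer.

Step 1: +4 fires, +2 burnt (F count now 4)
Step 2: +4 fires, +4 burnt (F count now 4)
Step 3: +3 fires, +4 burnt (F count now 3)
Step 4: +3 fires, +3 burnt (F count now 3)
Step 5: +1 fires, +3 burnt (F count now 1)
Step 6: +0 fires, +1 burnt (F count now 0)
Fire out after step 6
Initially T: 16, now '.': 24
Total burnt (originally-T cells now '.'): 15

Answer: 15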